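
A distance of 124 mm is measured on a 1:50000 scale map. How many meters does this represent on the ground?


ground = 124 mm * 50000 / 1000 = 6200.0 m

6200.0 m


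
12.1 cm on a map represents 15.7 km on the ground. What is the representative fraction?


ground = 15.7 km = 1570000 cm; RF denominator = ground / map = 1570000 / 12.1 ≈ 129752; RF = 1:129752

1:129752


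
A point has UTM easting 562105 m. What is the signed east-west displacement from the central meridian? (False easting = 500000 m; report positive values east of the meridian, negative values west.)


displacement = 562105 - 500000 = 62105 m

62105 m


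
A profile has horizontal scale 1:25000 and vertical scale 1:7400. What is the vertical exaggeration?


VE = horizontal_scale / vertical_scale = 25000 / 7400 ≈ 3.4

3.4x


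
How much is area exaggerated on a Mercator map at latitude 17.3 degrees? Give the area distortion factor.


area_distortion = 1/cos^2(17.3) = 1.097

1.097


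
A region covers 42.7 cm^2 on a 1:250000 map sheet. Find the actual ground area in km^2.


ground_area = 42.7 * (250000/100)^2 = 266875000.0 m^2 = 266.875 km^2

266.875 km^2


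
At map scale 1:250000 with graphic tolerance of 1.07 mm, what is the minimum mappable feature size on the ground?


ground = 1.07 mm * 250000 / 1000 = 267.5 m

267.5 m


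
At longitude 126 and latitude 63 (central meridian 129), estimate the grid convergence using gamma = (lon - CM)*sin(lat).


gamma = (126 - 129) * sin(63) = -3 * 0.891007 = -2.673 degrees

-2.673 degrees


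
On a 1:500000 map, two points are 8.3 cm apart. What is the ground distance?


ground = 8.3 cm * 500000 / 100 = 41500.0 m = 41.5 km

41.5 km


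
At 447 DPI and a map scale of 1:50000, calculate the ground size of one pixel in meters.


pixel_cm = 2.54 / 447 ≈ 0.005682 cm
ground = pixel_cm * 50000 / 100 = 2.54 * 50000 / (447 * 100) = 127000 / 44700 ≈ 2.84 m

2.84 m


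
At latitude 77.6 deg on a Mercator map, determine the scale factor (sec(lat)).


SF = 1 / cos(77.6) = 1 / 0.214735 = 4.657

4.657


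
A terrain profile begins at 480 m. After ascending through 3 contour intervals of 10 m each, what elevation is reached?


elevation = 480 + 3 * 10 = 510 m

510 m


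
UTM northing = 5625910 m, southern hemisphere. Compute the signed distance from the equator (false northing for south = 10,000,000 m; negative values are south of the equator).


For southern: actual = 5625910 - 10000000 = -4374090 m

-4374090 m


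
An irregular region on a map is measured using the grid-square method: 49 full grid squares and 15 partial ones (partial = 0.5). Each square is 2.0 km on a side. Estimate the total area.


effective squares = 49 + 15 * 0.5 = 56.5
area = 56.5 * 4.0 = 226.0 km^2

226.0 km^2


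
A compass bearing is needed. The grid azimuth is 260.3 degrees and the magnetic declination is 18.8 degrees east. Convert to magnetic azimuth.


magnetic azimuth = grid azimuth - declination (east +ve)
mag_az = 260.3 - 18.8 = 241.5 degrees

241.5 degrees


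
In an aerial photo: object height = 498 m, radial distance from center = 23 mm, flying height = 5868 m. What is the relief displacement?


d = h * r / H = 498 * 23 / 5868 = 1.95 mm

1.95 mm


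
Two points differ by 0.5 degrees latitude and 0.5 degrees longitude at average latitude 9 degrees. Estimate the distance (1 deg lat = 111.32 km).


dlat_km = 0.5 * 111.32 = 55.66
dlon_km = 0.5 * 111.32 * cos(9) ≈ 54.975
dist = sqrt(55.66^2 + 54.975^2) ≈ 78.2 km

78.2 km


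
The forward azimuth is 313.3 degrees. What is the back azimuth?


back azimuth = (313.3 + 180) mod 360 = 133.3 degrees

133.3 degrees


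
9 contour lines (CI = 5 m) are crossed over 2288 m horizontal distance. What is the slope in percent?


elevation change = 9 * 5 = 45 m
slope = 45 / 2288 * 100 = 2.0%

2.0%


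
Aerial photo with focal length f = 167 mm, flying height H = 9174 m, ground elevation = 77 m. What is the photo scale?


scale = f / (H - h) = 167 mm / 9097 m = 167 / 9097000 = 1:54473

1:54473


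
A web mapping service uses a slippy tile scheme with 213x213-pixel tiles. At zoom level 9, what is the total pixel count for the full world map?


tiles per axis = 2^9 = 512
total tiles = 512^2 = 262144
pixels per axis = 512 * 213 = 109056
total pixels = 109056^2 = 11893211136

11893211136 pixels


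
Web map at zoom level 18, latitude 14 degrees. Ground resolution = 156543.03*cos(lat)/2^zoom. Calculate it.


res = 156543.03 * cos(14) / 2^18 = 156543.03 * 0.97029573 / 262144 = 0.58 m/pixel

0.58 m/pixel


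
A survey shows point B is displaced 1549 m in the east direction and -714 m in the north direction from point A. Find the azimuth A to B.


az = atan2(1549, -714) = 114.7 deg
adjusted to 0-360: 114.7 degrees

114.7 degrees


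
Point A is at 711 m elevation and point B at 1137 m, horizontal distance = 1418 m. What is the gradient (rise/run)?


gradient = (1137 - 711) / 1418 = 426 / 1418 = 0.3004

0.3004


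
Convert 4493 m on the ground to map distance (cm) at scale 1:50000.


map_cm = 4493 * 100 / 50000 = 8.986 cm ≈ 8.99 cm

8.99 cm


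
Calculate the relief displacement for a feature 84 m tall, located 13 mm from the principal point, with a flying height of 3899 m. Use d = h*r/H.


d = h * r / H = 84 * 13 / 3899 = 0.28 mm

0.28 mm


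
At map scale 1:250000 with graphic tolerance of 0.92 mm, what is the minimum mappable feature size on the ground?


ground = 0.92 mm * 250000 / 1000 = 230.0 m

230.0 m


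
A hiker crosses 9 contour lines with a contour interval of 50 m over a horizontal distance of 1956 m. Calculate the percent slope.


elevation change = 9 * 50 = 450 m
slope = 450 / 1956 * 100 = 23.0%

23.0%


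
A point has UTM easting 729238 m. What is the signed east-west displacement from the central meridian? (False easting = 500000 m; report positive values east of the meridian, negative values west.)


displacement = 729238 - 500000 = 229238 m

229238 m


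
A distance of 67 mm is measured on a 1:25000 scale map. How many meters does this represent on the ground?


ground = 67 mm * 25000 / 1000 = 1675.0 m

1675.0 m


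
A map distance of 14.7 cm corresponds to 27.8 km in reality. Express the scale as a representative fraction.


ground = 27.8 km = 2780000 cm; RF denominator = ground / map = 2780000 / 14.7 ≈ 189116; RF = 1:189116

1:189116


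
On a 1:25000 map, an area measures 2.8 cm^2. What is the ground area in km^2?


ground_area = 2.8 * (25000/100)^2 = 175000.0 m^2 = 0.175 km^2

0.175 km^2


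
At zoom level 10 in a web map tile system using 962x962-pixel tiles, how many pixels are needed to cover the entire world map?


tiles per axis = 2^10 = 1024
total tiles = 1024^2 = 1048576
pixels per axis = 1024 * 962 = 985088
total pixels = 985088^2 = 970398367744

970398367744 pixels


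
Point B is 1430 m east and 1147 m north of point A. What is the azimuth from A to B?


az = atan2(1430, 1147) = 51.3 deg
adjusted to 0-360: 51.3 degrees

51.3 degrees


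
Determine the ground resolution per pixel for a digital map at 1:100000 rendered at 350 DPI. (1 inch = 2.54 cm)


pixel_cm = 2.54 / 350 ≈ 0.007257 cm
ground = pixel_cm * 100000 / 100 = 2.54 * 100000 / (350 * 100) = 254000 / 35000 ≈ 7.26 m

7.26 m


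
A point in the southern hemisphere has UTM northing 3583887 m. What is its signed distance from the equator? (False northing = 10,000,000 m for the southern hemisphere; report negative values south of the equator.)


For southern: actual = 3583887 - 10000000 = -6416113 m

-6416113 m


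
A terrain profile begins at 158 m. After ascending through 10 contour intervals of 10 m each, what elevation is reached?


elevation = 158 + 10 * 10 = 258 m

258 m


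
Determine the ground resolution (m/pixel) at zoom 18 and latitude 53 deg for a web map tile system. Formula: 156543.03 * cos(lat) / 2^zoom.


res = 156543.03 * cos(53) / 2^18 = 156543.03 * 0.60181502 / 262144 = 0.36 m/pixel

0.36 m/pixel


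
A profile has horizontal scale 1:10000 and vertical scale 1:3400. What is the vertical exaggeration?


VE = horizontal_scale / vertical_scale = 10000 / 3400 ≈ 2.9

2.9x


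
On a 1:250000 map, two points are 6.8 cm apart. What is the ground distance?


ground = 6.8 cm * 250000 / 100 = 17000.0 m = 17.0 km

17.0 km


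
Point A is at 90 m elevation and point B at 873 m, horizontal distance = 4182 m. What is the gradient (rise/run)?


gradient = (873 - 90) / 4182 = 783 / 4182 = 0.1872

0.1872


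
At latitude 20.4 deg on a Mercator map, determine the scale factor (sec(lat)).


SF = 1 / cos(20.4) = 1 / 0.937282 = 1.067

1.067


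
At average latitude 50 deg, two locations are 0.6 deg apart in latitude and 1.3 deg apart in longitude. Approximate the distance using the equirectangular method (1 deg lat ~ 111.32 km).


dlat_km = 0.6 * 111.32 = 66.792
dlon_km = 1.3 * 111.32 * cos(50) ≈ 93.022
dist = sqrt(66.792^2 + 93.022^2) ≈ 114.5 km

114.5 km


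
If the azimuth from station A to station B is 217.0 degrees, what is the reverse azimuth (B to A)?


back azimuth = (217.0 + 180) mod 360 = 37.0 degrees

37.0 degrees


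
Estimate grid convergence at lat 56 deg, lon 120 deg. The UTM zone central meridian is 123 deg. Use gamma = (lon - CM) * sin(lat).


gamma = (120 - 123) * sin(56) = -3 * 0.829038 = -2.487 degrees

-2.487 degrees


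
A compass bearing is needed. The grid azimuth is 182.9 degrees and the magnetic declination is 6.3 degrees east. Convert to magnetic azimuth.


magnetic azimuth = grid azimuth - declination (east +ve)
mag_az = 182.9 - 6.3 = 176.6 degrees

176.6 degrees


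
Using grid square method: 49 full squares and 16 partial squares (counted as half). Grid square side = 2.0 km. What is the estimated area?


effective squares = 49 + 16 * 0.5 = 57.0
area = 57.0 * 4.0 = 228.0 km^2

228.0 km^2


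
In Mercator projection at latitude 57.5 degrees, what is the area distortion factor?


area_distortion = 1/cos^2(57.5) = 3.464

3.464


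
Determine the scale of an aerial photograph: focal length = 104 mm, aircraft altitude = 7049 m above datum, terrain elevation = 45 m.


scale = f / (H - h) = 104 mm / 7004 m = 104 / 7004000 = 1:67346

1:67346


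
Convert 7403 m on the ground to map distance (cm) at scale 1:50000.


map_cm = 7403 * 100 / 50000 = 14.806 cm ≈ 14.81 cm

14.81 cm


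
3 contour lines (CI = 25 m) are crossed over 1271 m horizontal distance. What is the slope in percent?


elevation change = 3 * 25 = 75 m
slope = 75 / 1271 * 100 = 5.9%

5.9%


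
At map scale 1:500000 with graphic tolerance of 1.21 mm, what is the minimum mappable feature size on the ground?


ground = 1.21 mm * 500000 / 1000 = 605.0 m

605.0 m


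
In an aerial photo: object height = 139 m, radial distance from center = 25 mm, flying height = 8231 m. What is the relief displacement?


d = h * r / H = 139 * 25 / 8231 = 0.42 mm

0.42 mm


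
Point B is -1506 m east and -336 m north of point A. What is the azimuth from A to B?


az = atan2(-1506, -336) = -102.6 deg
adjusted to 0-360: 257.4 degrees

257.4 degrees


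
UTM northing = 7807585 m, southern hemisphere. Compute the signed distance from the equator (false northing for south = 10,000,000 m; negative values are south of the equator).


For southern: actual = 7807585 - 10000000 = -2192415 m

-2192415 m


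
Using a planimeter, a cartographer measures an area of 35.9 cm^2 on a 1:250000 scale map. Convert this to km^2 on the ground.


ground_area = 35.9 * (250000/100)^2 = 224375000.0 m^2 = 224.375 km^2

224.375 km^2


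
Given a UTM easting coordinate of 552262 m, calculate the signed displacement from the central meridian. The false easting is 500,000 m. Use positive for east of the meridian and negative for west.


displacement = 552262 - 500000 = 52262 m

52262 m


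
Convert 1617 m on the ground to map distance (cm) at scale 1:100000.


map_cm = 1617 * 100 / 100000 = 1.617 cm ≈ 1.62 cm

1.62 cm


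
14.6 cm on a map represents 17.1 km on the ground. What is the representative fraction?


ground = 17.1 km = 1710000 cm; RF denominator = ground / map = 1710000 / 14.6 ≈ 117123; RF = 1:117123

1:117123


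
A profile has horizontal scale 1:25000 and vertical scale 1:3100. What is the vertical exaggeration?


VE = horizontal_scale / vertical_scale = 25000 / 3100 ≈ 8.1

8.1x


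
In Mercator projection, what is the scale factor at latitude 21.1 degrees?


SF = 1 / cos(21.1) = 1 / 0.932954 = 1.072

1.072


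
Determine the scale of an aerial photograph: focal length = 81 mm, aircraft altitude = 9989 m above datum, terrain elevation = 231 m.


scale = f / (H - h) = 81 mm / 9758 m = 81 / 9758000 = 1:120469

1:120469


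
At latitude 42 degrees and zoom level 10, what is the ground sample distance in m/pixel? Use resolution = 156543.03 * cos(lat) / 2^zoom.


res = 156543.03 * cos(42) / 2^10 = 156543.03 * 0.74314483 / 1024 = 113.61 m/pixel

113.61 m/pixel


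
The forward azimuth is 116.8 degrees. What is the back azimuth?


back azimuth = (116.8 + 180) mod 360 = 296.8 degrees

296.8 degrees


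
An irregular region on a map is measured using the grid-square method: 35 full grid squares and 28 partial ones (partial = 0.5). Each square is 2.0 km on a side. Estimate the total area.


effective squares = 35 + 28 * 0.5 = 49.0
area = 49.0 * 4.0 = 196.0 km^2

196.0 km^2


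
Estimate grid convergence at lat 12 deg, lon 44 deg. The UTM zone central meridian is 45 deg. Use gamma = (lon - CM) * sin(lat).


gamma = (44 - 45) * sin(12) = -1 * 0.207912 = -0.208 degrees

-0.208 degrees


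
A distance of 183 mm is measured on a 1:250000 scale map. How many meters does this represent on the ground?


ground = 183 mm * 250000 / 1000 = 45750.0 m

45750.0 m


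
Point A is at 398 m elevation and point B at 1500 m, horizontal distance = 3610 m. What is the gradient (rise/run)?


gradient = (1500 - 398) / 3610 = 1102 / 3610 = 0.3053

0.3053


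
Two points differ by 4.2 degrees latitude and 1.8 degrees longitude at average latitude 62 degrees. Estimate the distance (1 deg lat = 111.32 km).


dlat_km = 4.2 * 111.32 = 467.544
dlon_km = 1.8 * 111.32 * cos(62) ≈ 94.071
dist = sqrt(467.544^2 + 94.071^2) ≈ 476.9 km

476.9 km


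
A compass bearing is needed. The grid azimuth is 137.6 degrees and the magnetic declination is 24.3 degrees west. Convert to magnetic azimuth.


magnetic azimuth = grid azimuth - declination (east +ve)
mag_az = 137.6 - -24.3 = 161.9 degrees

161.9 degrees


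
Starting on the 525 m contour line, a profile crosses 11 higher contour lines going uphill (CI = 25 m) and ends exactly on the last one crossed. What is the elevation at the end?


elevation = 525 + 11 * 25 = 800 m

800 m


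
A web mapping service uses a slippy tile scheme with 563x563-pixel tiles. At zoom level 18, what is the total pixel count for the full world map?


tiles per axis = 2^18 = 262144
total tiles = 262144^2 = 68719476736
pixels per axis = 262144 * 563 = 147587072
total pixels = 147587072^2 = 21781943821533184

21781943821533184 pixels


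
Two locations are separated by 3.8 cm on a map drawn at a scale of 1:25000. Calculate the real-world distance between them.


ground = 3.8 cm * 25000 / 100 = 950.0 m

950.0 m


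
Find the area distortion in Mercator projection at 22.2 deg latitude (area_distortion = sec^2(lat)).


area_distortion = 1/cos^2(22.2) = 1.167

1.167


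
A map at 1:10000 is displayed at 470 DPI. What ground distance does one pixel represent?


pixel_cm = 2.54 / 470 ≈ 0.005404 cm
ground = pixel_cm * 10000 / 100 = 2.54 * 10000 / (470 * 100) = 25400 / 47000 ≈ 0.54 m

0.54 m


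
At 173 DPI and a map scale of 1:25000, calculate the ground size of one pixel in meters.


pixel_cm = 2.54 / 173 ≈ 0.014682 cm
ground = pixel_cm * 25000 / 100 = 2.54 * 25000 / (173 * 100) = 63500 / 17300 ≈ 3.67 m

3.67 m


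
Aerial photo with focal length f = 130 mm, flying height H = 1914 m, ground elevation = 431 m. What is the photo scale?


scale = f / (H - h) = 130 mm / 1483 m = 130 / 1483000 = 1:11408

1:11408


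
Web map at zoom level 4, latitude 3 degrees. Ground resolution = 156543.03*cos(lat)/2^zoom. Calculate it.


res = 156543.03 * cos(3) / 2^4 = 156543.03 * 0.99862953 / 16 = 9770.53 m/pixel

9770.53 m/pixel


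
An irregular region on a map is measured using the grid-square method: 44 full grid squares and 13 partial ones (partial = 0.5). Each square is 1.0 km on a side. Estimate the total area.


effective squares = 44 + 13 * 0.5 = 50.5
area = 50.5 * 1.0 = 50.5 km^2

50.5 km^2


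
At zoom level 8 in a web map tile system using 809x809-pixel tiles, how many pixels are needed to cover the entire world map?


tiles per axis = 2^8 = 256
total tiles = 256^2 = 65536
pixels per axis = 256 * 809 = 207104
total pixels = 207104^2 = 42892066816

42892066816 pixels


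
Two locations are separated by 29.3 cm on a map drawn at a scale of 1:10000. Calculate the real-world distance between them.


ground = 29.3 cm * 10000 / 100 = 2930.0 m = 2.93 km

2.93 km


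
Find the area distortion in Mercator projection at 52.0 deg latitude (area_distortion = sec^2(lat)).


area_distortion = 1/cos^2(52.0) = 2.638

2.638


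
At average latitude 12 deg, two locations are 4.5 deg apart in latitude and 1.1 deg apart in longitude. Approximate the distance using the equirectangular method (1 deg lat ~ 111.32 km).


dlat_km = 4.5 * 111.32 = 500.94
dlon_km = 1.1 * 111.32 * cos(12) ≈ 119.776
dist = sqrt(500.94^2 + 119.776^2) ≈ 515.1 km

515.1 km


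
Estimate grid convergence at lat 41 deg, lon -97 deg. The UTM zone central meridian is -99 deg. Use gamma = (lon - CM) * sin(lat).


gamma = (-97 - -99) * sin(41) = 2 * 0.656059 = 1.312 degrees

1.312 degrees


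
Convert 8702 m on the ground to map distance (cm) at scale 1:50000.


map_cm = 8702 * 100 / 50000 = 17.404 cm ≈ 17.4 cm

17.4 cm


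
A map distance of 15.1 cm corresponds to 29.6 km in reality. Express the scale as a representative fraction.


ground = 29.6 km = 2960000 cm; RF denominator = ground / map = 2960000 / 15.1 ≈ 196026; RF = 1:196026

1:196026


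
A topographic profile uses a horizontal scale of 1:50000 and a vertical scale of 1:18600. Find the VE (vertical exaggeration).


VE = horizontal_scale / vertical_scale = 50000 / 18600 ≈ 2.7

2.7x


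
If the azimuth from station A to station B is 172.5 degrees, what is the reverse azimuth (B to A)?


back azimuth = (172.5 + 180) mod 360 = 352.5 degrees

352.5 degrees


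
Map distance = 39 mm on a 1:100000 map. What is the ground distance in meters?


ground = 39 mm * 100000 / 1000 = 3900.0 m

3900.0 m


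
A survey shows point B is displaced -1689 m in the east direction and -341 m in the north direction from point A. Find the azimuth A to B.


az = atan2(-1689, -341) = -101.4 deg
adjusted to 0-360: 258.6 degrees

258.6 degrees


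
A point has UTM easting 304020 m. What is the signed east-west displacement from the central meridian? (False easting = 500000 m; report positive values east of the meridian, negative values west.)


displacement = 304020 - 500000 = -195980 m

-195980 m


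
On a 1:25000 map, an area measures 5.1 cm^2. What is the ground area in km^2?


ground_area = 5.1 * (25000/100)^2 = 318750.0 m^2 = 0.31875 km^2 ≈ 0.319 km^2

0.319 km^2


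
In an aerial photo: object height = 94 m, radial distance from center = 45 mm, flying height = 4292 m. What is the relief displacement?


d = h * r / H = 94 * 45 / 4292 = 0.99 mm

0.99 mm


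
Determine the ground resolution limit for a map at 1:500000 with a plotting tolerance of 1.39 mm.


ground = 1.39 mm * 500000 / 1000 = 695.0 m

695.0 m


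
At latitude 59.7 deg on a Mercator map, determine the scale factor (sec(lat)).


SF = 1 / cos(59.7) = 1 / 0.504528 = 1.982

1.982


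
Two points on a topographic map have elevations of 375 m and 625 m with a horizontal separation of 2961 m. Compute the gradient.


gradient = (625 - 375) / 2961 = 250 / 2961 = 0.0844

0.0844


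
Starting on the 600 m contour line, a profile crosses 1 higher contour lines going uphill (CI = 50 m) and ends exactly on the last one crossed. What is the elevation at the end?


elevation = 600 + 1 * 50 = 650 m

650 m


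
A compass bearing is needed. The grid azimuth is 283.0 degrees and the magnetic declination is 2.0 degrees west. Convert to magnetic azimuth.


magnetic azimuth = grid azimuth - declination (east +ve)
mag_az = 283.0 - -2.0 = 285.0 degrees

285.0 degrees


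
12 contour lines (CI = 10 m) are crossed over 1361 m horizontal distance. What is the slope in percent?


elevation change = 12 * 10 = 120 m
slope = 120 / 1361 * 100 = 8.8%

8.8%


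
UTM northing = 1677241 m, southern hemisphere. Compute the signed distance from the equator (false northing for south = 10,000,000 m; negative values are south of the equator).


For southern: actual = 1677241 - 10000000 = -8322759 m

-8322759 m


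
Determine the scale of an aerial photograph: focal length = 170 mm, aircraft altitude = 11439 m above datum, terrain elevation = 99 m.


scale = f / (H - h) = 170 mm / 11340 m = 170 / 11340000 = 1:66706

1:66706


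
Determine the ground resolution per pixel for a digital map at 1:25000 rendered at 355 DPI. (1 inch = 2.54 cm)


pixel_cm = 2.54 / 355 ≈ 0.007155 cm
ground = pixel_cm * 25000 / 100 = 2.54 * 25000 / (355 * 100) = 63500 / 35500 ≈ 1.79 m

1.79 m


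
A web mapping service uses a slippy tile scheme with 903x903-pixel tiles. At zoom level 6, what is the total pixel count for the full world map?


tiles per axis = 2^6 = 64
total tiles = 64^2 = 4096
pixels per axis = 64 * 903 = 57792
total pixels = 57792^2 = 3339915264

3339915264 pixels


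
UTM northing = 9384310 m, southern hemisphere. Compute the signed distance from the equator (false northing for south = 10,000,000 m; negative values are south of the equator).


For southern: actual = 9384310 - 10000000 = -615690 m

-615690 m


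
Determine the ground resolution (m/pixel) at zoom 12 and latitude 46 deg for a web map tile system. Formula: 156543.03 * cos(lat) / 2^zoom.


res = 156543.03 * cos(46) / 2^12 = 156543.03 * 0.69465837 / 4096 = 26.55 m/pixel

26.55 m/pixel


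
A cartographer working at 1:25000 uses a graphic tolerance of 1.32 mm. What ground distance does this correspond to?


ground = 1.32 mm * 25000 / 1000 = 33.0 m

33.0 m


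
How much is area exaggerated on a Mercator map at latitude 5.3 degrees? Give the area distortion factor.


area_distortion = 1/cos^2(5.3) = 1.009

1.009


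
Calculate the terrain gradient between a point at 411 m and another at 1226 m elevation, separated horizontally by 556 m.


gradient = (1226 - 411) / 556 = 815 / 556 = 1.4658

1.4658


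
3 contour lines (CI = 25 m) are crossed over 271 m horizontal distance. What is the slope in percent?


elevation change = 3 * 25 = 75 m
slope = 75 / 271 * 100 = 27.7%

27.7%


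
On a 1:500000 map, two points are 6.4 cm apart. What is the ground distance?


ground = 6.4 cm * 500000 / 100 = 32000.0 m = 32.0 km

32.0 km


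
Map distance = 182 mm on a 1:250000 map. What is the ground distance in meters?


ground = 182 mm * 250000 / 1000 = 45500.0 m

45500.0 m


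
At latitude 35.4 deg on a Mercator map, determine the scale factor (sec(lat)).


SF = 1 / cos(35.4) = 1 / 0.815128 = 1.227

1.227


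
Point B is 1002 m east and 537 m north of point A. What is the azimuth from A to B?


az = atan2(1002, 537) = 61.8 deg
adjusted to 0-360: 61.8 degrees

61.8 degrees


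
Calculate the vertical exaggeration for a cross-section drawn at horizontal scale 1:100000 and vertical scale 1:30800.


VE = horizontal_scale / vertical_scale = 100000 / 30800 ≈ 3.2

3.2x


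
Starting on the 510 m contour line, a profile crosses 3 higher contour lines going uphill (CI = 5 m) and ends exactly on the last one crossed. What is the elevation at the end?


elevation = 510 + 3 * 5 = 525 m

525 m


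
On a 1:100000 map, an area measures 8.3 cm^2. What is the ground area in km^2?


ground_area = 8.3 * (100000/100)^2 = 8300000.0 m^2 = 8.3 km^2

8.3 km^2


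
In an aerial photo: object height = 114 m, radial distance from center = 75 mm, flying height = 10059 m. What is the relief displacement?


d = h * r / H = 114 * 75 / 10059 = 0.85 mm

0.85 mm


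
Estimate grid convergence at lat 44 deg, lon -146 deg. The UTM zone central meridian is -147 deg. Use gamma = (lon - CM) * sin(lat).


gamma = (-146 - -147) * sin(44) = 1 * 0.694658 = 0.695 degrees

0.695 degrees


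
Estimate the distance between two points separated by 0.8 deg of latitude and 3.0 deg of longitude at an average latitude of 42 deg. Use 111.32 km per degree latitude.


dlat_km = 0.8 * 111.32 = 89.056
dlon_km = 3.0 * 111.32 * cos(42) ≈ 248.181
dist = sqrt(89.056^2 + 248.181^2) ≈ 263.7 km

263.7 km


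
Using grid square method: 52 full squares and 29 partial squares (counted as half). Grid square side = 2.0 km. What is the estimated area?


effective squares = 52 + 29 * 0.5 = 66.5
area = 66.5 * 4.0 = 266.0 km^2

266.0 km^2


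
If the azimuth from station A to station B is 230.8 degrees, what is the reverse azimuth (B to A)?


back azimuth = (230.8 + 180) mod 360 = 50.8 degrees

50.8 degrees


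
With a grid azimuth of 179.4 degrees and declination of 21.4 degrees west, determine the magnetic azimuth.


magnetic azimuth = grid azimuth - declination (east +ve)
mag_az = 179.4 - -21.4 = 200.8 degrees

200.8 degrees


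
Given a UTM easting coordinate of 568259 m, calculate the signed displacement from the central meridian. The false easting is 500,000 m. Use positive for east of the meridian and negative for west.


displacement = 568259 - 500000 = 68259 m

68259 m


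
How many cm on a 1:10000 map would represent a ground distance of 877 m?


map_cm = 877 * 100 / 10000 = 8.77 cm

8.77 cm


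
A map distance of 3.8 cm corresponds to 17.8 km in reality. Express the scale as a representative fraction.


ground = 17.8 km = 1780000 cm; RF denominator = ground / map = 1780000 / 3.8 ≈ 468421; RF = 1:468421

1:468421


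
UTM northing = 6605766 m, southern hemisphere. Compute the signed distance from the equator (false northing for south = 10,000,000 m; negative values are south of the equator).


For southern: actual = 6605766 - 10000000 = -3394234 m

-3394234 m


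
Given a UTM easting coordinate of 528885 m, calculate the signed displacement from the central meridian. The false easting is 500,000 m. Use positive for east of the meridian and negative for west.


displacement = 528885 - 500000 = 28885 m

28885 m


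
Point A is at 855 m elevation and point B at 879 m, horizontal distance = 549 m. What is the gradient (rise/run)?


gradient = (879 - 855) / 549 = 24 / 549 = 0.0437

0.0437


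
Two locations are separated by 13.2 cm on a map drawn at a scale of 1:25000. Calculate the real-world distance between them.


ground = 13.2 cm * 25000 / 100 = 3300.0 m = 3.3 km

3.3 km


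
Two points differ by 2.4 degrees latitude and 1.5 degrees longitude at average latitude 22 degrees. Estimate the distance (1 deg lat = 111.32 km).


dlat_km = 2.4 * 111.32 = 267.168
dlon_km = 1.5 * 111.32 * cos(22) ≈ 154.821
dist = sqrt(267.168^2 + 154.821^2) ≈ 308.8 km

308.8 km


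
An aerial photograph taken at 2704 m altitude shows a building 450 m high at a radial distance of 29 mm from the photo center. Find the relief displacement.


d = h * r / H = 450 * 29 / 2704 = 4.83 mm

4.83 mm


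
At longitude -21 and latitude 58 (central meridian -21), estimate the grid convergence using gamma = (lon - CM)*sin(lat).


gamma = (-21 - -21) * sin(58) = 0 * 0.848048 = 0.0 degrees

0.0 degrees


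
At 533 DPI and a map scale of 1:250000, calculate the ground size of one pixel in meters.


pixel_cm = 2.54 / 533 ≈ 0.004765 cm
ground = pixel_cm * 250000 / 100 = 2.54 * 250000 / (533 * 100) = 635000 / 53300 ≈ 11.91 m

11.91 m


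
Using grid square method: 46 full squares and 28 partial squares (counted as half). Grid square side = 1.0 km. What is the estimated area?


effective squares = 46 + 28 * 0.5 = 60.0
area = 60.0 * 1.0 = 60.0 km^2

60.0 km^2


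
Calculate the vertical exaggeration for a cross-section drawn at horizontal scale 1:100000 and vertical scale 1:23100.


VE = horizontal_scale / vertical_scale = 100000 / 23100 ≈ 4.3

4.3x


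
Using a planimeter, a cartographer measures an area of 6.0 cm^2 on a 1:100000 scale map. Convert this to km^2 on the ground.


ground_area = 6.0 * (100000/100)^2 = 6000000.0 m^2 = 6.0 km^2

6.0 km^2


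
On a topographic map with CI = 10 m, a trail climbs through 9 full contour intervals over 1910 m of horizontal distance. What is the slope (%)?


elevation change = 9 * 10 = 90 m
slope = 90 / 1910 * 100 = 4.7%

4.7%


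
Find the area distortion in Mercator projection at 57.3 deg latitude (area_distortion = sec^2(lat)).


area_distortion = 1/cos^2(57.3) = 3.426

3.426


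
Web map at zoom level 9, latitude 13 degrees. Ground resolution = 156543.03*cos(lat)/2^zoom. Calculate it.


res = 156543.03 * cos(13) / 2^9 = 156543.03 * 0.97437006 / 512 = 297.91 m/pixel

297.91 m/pixel


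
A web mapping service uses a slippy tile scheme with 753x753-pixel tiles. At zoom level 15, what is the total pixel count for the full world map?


tiles per axis = 2^15 = 32768
total tiles = 32768^2 = 1073741824
pixels per axis = 32768 * 753 = 24674304
total pixels = 24674304^2 = 608821277884416

608821277884416 pixels


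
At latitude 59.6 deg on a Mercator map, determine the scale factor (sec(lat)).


SF = 1 / cos(59.6) = 1 / 0.506034 = 1.976

1.976


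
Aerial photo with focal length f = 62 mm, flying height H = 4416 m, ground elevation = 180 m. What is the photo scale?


scale = f / (H - h) = 62 mm / 4236 m = 62 / 4236000 = 1:68323

1:68323


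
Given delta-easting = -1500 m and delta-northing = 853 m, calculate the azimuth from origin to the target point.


az = atan2(-1500, 853) = -60.4 deg
adjusted to 0-360: 299.6 degrees

299.6 degrees


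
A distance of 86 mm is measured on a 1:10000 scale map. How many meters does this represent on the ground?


ground = 86 mm * 10000 / 1000 = 860.0 m

860.0 m


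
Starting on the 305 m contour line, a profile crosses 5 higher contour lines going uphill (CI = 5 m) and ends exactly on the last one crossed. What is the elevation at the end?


elevation = 305 + 5 * 5 = 330 m

330 m


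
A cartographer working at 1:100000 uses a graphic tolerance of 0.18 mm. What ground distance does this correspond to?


ground = 0.18 mm * 100000 / 1000 = 18.0 m

18.0 m


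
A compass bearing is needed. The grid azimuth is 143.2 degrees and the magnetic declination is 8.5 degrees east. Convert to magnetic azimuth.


magnetic azimuth = grid azimuth - declination (east +ve)
mag_az = 143.2 - 8.5 = 134.7 degrees

134.7 degrees


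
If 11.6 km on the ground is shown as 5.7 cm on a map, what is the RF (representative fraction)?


ground = 11.6 km = 1160000 cm; RF denominator = ground / map = 1160000 / 5.7 ≈ 203509; RF = 1:203509

1:203509


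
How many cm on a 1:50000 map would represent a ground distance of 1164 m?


map_cm = 1164 * 100 / 50000 = 2.328 cm ≈ 2.33 cm

2.33 cm


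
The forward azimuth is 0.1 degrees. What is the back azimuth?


back azimuth = (0.1 + 180) mod 360 = 180.1 degrees

180.1 degrees


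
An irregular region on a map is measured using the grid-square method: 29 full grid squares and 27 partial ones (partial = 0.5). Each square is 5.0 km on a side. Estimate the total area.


effective squares = 29 + 27 * 0.5 = 42.5
area = 42.5 * 25.0 = 1062.5 km^2

1062.5 km^2


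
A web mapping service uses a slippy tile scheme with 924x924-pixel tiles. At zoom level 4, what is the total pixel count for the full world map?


tiles per axis = 2^4 = 16
total tiles = 16^2 = 256
pixels per axis = 16 * 924 = 14784
total pixels = 14784^2 = 218566656

218566656 pixels


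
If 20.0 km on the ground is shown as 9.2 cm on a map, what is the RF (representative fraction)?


ground = 20.0 km = 2000000 cm; RF denominator = ground / map = 2000000 / 9.2 ≈ 217391; RF = 1:217391

1:217391


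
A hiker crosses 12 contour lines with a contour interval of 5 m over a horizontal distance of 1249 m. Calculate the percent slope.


elevation change = 12 * 5 = 60 m
slope = 60 / 1249 * 100 = 4.8%

4.8%


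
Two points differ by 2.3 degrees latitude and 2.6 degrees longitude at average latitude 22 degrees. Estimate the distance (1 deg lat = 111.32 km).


dlat_km = 2.3 * 111.32 = 256.036
dlon_km = 2.6 * 111.32 * cos(22) ≈ 268.357
dist = sqrt(256.036^2 + 268.357^2) ≈ 370.9 km

370.9 km


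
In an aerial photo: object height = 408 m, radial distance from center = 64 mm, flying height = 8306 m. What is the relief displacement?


d = h * r / H = 408 * 64 / 8306 = 3.14 mm

3.14 mm


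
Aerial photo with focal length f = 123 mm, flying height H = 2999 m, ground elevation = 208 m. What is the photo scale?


scale = f / (H - h) = 123 mm / 2791 m = 123 / 2791000 = 1:22691

1:22691


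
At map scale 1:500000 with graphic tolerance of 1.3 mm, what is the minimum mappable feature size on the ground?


ground = 1.3 mm * 500000 / 1000 = 650.0 m

650.0 m


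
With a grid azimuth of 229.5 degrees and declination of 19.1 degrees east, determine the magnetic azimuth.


magnetic azimuth = grid azimuth - declination (east +ve)
mag_az = 229.5 - 19.1 = 210.4 degrees

210.4 degrees


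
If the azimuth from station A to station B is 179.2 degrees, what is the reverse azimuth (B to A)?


back azimuth = (179.2 + 180) mod 360 = 359.2 degrees

359.2 degrees


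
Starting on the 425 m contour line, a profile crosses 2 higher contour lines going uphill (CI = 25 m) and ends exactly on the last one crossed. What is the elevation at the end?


elevation = 425 + 2 * 25 = 475 m

475 m


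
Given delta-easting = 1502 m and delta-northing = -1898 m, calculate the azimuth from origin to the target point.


az = atan2(1502, -1898) = 141.6 deg
adjusted to 0-360: 141.6 degrees

141.6 degrees


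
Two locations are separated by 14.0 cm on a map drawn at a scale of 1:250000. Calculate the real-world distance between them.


ground = 14.0 cm * 250000 / 100 = 35000.0 m = 35.0 km

35.0 km


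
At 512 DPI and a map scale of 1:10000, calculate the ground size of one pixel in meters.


pixel_cm = 2.54 / 512 ≈ 0.004961 cm
ground = pixel_cm * 10000 / 100 = 2.54 * 10000 / (512 * 100) = 25400 / 51200 ≈ 0.5 m

0.5 m


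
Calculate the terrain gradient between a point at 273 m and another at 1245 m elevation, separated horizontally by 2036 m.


gradient = (1245 - 273) / 2036 = 972 / 2036 = 0.4774

0.4774


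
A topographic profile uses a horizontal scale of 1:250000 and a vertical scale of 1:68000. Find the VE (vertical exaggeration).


VE = horizontal_scale / vertical_scale = 250000 / 68000 ≈ 3.7

3.7x


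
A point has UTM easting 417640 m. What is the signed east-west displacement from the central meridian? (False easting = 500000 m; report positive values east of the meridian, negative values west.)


displacement = 417640 - 500000 = -82360 m

-82360 m


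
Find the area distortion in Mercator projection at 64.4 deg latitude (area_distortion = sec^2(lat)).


area_distortion = 1/cos^2(64.4) = 5.356

5.356


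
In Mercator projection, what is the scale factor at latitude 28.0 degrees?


SF = 1 / cos(28.0) = 1 / 0.882948 = 1.133

1.133


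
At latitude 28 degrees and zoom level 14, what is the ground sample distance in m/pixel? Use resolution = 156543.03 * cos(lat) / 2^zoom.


res = 156543.03 * cos(28) / 2^14 = 156543.03 * 0.88294759 / 16384 = 8.44 m/pixel

8.44 m/pixel


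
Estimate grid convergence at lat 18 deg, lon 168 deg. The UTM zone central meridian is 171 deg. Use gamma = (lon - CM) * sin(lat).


gamma = (168 - 171) * sin(18) = -3 * 0.309017 = -0.927 degrees

-0.927 degrees


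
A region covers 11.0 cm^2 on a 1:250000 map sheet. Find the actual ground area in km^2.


ground_area = 11.0 * (250000/100)^2 = 68750000.0 m^2 = 68.75 km^2

68.75 km^2


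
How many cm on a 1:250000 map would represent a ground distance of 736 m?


map_cm = 736 * 100 / 250000 = 0.2944 cm ≈ 0.29 cm

0.29 cm


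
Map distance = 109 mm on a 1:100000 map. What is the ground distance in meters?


ground = 109 mm * 100000 / 1000 = 10900.0 m

10900.0 m


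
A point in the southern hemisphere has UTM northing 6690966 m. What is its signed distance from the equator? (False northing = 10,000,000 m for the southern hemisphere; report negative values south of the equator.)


For southern: actual = 6690966 - 10000000 = -3309034 m

-3309034 m


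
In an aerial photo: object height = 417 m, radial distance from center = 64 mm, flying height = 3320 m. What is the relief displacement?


d = h * r / H = 417 * 64 / 3320 = 8.04 mm

8.04 mm


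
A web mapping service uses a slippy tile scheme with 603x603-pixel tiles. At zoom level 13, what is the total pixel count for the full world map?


tiles per axis = 2^13 = 8192
total tiles = 8192^2 = 67108864
pixels per axis = 8192 * 603 = 4939776
total pixels = 4939776^2 = 24401386930176

24401386930176 pixels


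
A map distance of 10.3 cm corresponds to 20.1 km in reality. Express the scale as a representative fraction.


ground = 20.1 km = 2010000 cm; RF denominator = ground / map = 2010000 / 10.3 ≈ 195146; RF = 1:195146

1:195146


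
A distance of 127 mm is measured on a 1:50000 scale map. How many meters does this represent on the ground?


ground = 127 mm * 50000 / 1000 = 6350.0 m

6350.0 m


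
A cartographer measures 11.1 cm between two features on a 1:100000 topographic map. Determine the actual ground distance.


ground = 11.1 cm * 100000 / 100 = 11100.0 m = 11.1 km

11.1 km


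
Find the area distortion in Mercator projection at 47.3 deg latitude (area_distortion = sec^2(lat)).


area_distortion = 1/cos^2(47.3) = 2.174

2.174


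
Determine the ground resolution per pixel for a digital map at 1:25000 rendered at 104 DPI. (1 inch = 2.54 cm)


pixel_cm = 2.54 / 104 ≈ 0.024423 cm
ground = pixel_cm * 25000 / 100 = 2.54 * 25000 / (104 * 100) = 63500 / 10400 ≈ 6.11 m

6.11 m


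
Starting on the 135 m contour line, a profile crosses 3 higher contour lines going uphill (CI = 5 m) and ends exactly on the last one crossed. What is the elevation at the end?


elevation = 135 + 3 * 5 = 150 m

150 m


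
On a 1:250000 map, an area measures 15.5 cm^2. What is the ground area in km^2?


ground_area = 15.5 * (250000/100)^2 = 96875000.0 m^2 = 96.875 km^2

96.875 km^2


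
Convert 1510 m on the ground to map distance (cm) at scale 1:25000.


map_cm = 1510 * 100 / 25000 = 6.04 cm

6.04 cm


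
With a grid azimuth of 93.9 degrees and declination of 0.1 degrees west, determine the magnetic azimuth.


magnetic azimuth = grid azimuth - declination (east +ve)
mag_az = 93.9 - -0.1 = 94.0 degrees

94.0 degrees


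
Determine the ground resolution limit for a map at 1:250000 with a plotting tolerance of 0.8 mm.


ground = 0.8 mm * 250000 / 1000 = 200.0 m

200.0 m
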